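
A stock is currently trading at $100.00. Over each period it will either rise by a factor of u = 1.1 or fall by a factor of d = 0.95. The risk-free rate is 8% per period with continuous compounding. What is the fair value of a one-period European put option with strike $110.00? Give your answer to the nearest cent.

$1.54

Risk-neutral probability p = (e^0.08 − 0.95)/(1.1 − 0.95) = 0.1333/0.1500 = 0.8886
Terminal stock prices: S_u = 110, S_d = 95
Terminal payoffs (K − S): max(0, 0) = 0, max(15, 0) = 15
Node 0 (S = 100): V_0 = e^(−0.08)·[0.8886·0.0000 + 0.1114·15.0000] = 1.5428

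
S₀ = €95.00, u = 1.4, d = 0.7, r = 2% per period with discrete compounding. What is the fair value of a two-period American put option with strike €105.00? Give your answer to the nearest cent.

Risk-neutral probability p = (1 + 0.02 − 0.7)/(1.4 − 0.7) = 0.3200/0.7000 = 0.4571
Terminal stock prices: S_uu = 186.2, S_ud = 93.1, S_dd = 46.55
Terminal payoffs (K − S): max(-81.2, 0) = 0, max(11.9, 0) = 11.9, max(58.45, 0) = 58.45
Node u (S = 133): continuation = 1/1.02·[0.4571·0.0000 + 0.5429·11.9000] = 6.3333; exercise value = 0.0000 ≤ continuation, so V_u = 6.3333
Node d (S = 66.5): continuation = 1/1.02·[0.4571·11.9000 + 0.5429·58.4500] = 36.4412; exercise value = 38.5000 > continuation, so V_d = 38.5000 (exercise)
Node 0 (S = 95): continuation = 1/1.02·[0.4571·6.3333 + 0.5429·38.5000] = 23.3287; exercise value = 10.0000 ≤ continuation, so V_0 = 23.3287

€23.33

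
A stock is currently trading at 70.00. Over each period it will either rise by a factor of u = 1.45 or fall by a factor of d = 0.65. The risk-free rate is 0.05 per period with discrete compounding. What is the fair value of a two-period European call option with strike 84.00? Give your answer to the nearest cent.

14.33

Risk-neutral probability p = (1 + 0.05 − 0.65)/(1.45 − 0.65) = 0.4000/0.8000 = 0.5000
Terminal stock prices: S_uu = 147.2, S_ud = 65.98, S_dd = 29.58
Terminal payoffs (S − K): max(63.18, 0) = 63.18, max(-18.02, 0) = 0, max(-54.42, 0) = 0
Node u (S = 101.5): V_u = 1/1.05·[0.5000·63.1750 + 0.5000·0.0000] = 30.0833
Node d (S = 45.5): V_d = 1/1.05·[0.5000·0.0000 + 0.5000·0.0000] = 0.0000
Node 0 (S = 70): V_0 = 1/1.05·[0.5000·30.0833 + 0.5000·0.0000] = 14.3254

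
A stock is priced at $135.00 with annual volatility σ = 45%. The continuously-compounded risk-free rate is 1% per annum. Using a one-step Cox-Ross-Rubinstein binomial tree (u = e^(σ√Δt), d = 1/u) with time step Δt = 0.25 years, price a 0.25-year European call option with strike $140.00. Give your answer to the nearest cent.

$13.03

CRR parameters: u = e^(σ√Δt) = e^(0.45·√0.25) = 1.2523, d = 1/u = 0.7985
Per-period rate: rΔt = 0.01·0.25 = 0.0025, so R = e^0.0025 = 1.0025
Risk-neutral probability p = (e^0.0025 − 0.7985)/(1.2523 − 0.7985) = 0.2040/0.4538 = 0.4495
Terminal stock prices: S_u = 169.1, S_d = 107.8
Terminal payoffs (S − K): max(29.06, 0) = 29.06, max(-32.2, 0) = 0
Node 0 (S = 135): V_0 = e^(−0.0025)·[0.4495·29.0636 + 0.5505·0.0000] = 13.0315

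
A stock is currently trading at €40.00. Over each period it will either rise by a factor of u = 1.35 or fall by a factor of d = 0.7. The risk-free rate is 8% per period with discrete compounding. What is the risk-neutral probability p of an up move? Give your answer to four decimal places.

Risk-neutral probability p = (1 + 0.08 − 0.7)/(1.35 − 0.7) = 0.3800/0.6500 = 0.5846

p = 0.5846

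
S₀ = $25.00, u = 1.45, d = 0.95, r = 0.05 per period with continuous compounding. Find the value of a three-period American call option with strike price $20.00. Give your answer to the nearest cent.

$7.79

Risk-neutral probability p = (e^0.05 − 0.95)/(1.45 − 0.95) = 0.1013/0.5000 = 0.2025
Terminal stock prices: S_uuu = 76.22, S_uud = 49.93, S_udd = 32.72, S_ddd = 21.43
Terminal payoffs (S − K): max(56.22, 0) = 56.22, max(29.93, 0) = 29.93, max(12.72, 0) = 12.72, max(1.434, 0) = 1.434
Node uu (S = 52.56): continuation = e^(−0.05)·[0.2025·56.2156 + 0.7975·29.9344] = 33.5379; exercise value = 32.5625 ≤ continuation, so V_uu = 33.5379
Node ud (S = 34.44): continuation = e^(−0.05)·[0.2025·29.9344 + 0.7975·12.7156] = 15.4129; exercise value = 14.4375 ≤ continuation, so V_ud = 15.4129
Node dd (S = 22.56): continuation = e^(−0.05)·[0.2025·12.7156 + 0.7975·1.4344] = 3.5379; exercise value = 2.5625 ≤ continuation, so V_dd = 3.5379
Node u (S = 36.25): continuation = e^(−0.05)·[0.2025·33.5379 + 0.7975·15.4129] = 18.1533; exercise value = 16.2500 ≤ continuation, so V_u = 18.1533
Node d (S = 23.75): continuation = e^(−0.05)·[0.2025·15.4129 + 0.7975·3.5379] = 5.6533; exercise value = 3.7500 ≤ continuation, so V_d = 5.6533
Node 0 (S = 25): continuation = e^(−0.05)·[0.2025·18.1533 + 0.7975·5.6533] = 7.7858; exercise value = 5.0000 ≤ continuation, so V_0 = 7.7858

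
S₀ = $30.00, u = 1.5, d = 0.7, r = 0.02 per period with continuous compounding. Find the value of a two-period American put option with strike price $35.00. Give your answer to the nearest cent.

$9.04

Risk-neutral probability p = (e^0.02 − 0.7)/(1.5 − 0.7) = 0.3202/0.8000 = 0.4003
Terminal stock prices: S_uu = 67.5, S_ud = 31.5, S_dd = 14.7
Terminal payoffs (K − S): max(-32.5, 0) = 0, max(3.5, 0) = 3.5, max(20.3, 0) = 20.3
Node u (S = 45): continuation = e^(−0.02)·[0.4003·0.0000 + 0.5997·3.5000] = 2.0576; exercise value = 0.0000 ≤ continuation, so V_u = 2.0576
Node d (S = 21): continuation = e^(−0.02)·[0.4003·3.5000 + 0.5997·20.3000] = 13.3070; exercise value = 14.0000 > continuation, so V_d = 14.0000 (exercise)
Node 0 (S = 30): continuation = e^(−0.02)·[0.4003·2.0576 + 0.5997·14.0000] = 9.0374; exercise value = 5.0000 ≤ continuation, so V_0 = 9.0374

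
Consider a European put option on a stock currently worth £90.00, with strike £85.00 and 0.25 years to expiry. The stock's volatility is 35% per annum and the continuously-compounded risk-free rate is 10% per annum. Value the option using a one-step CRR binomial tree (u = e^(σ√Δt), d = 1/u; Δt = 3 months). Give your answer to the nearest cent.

£4.35

CRR parameters: u = e^(σ√Δt) = e^(0.35·√0.25) = 1.1912, d = 1/u = 0.8395
Per-period rate: rΔt = 0.1·0.25 = 0.025, so R = e^0.025 = 1.0253
Risk-neutral probability p = (e^0.025 − 0.8395)/(1.1912 − 0.8395) = 0.1859/0.3518 = 0.5283
Terminal stock prices: S_u = 107.2, S_d = 75.55
Terminal payoffs (K − S): max(-22.21, 0) = 0, max(9.449, 0) = 9.449
Node 0 (S = 90): V_0 = e^(−0.025)·[0.5283·0.0000 + 0.4717·9.4489] = 4.3468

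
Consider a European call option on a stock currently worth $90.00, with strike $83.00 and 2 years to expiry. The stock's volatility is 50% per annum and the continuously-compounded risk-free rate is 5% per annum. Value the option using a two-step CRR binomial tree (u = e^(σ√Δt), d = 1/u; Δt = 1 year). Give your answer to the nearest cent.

CRR parameters: u = e^(σ√Δt) = e^(0.5·√1) = 1.6487, d = 1/u = 0.6065
Per-period rate: rΔt = 0.05·1 = 0.05, so R = e^0.05 = 1.0513
Risk-neutral probability p = (e^0.05 − 0.6065)/(1.6487 − 0.6065) = 0.4447/1.0422 = 0.4267
Terminal stock prices: S_uu = 244.6, S_ud = 90, S_dd = 33.11
Terminal payoffs (S − K): max(161.6, 0) = 161.6, max(7, 0) = 7, max(-49.89, 0) = 0
Node u (S = 148.4): V_u = e^(−0.05)·[0.4267·161.6454 + 0.5733·7.0000] = 69.4329
Node d (S = 54.59): V_d = e^(−0.05)·[0.4267·7.0000 + 0.5733·0.0000] = 2.8415
Node 0 (S = 90): V_0 = e^(−0.05)·[0.4267·69.4329 + 0.5733·2.8415] = 29.7339

$29.73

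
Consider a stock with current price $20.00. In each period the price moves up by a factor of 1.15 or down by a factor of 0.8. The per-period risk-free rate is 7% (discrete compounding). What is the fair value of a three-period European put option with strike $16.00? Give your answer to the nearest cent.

$0.18

Risk-neutral probability p = (1 + 0.07 − 0.8)/(1.15 − 0.8) = 0.2700/0.3500 = 0.7714
Terminal stock prices: S_uuu = 30.42, S_uud = 21.16, S_udd = 14.72, S_ddd = 10.24
Terminal payoffs (K − S): max(-14.42, 0) = 0, max(-5.16, 0) = 0, max(1.28, 0) = 1.28, max(5.76, 0) = 5.76
Node uu (S = 26.45): V_uu = 1/1.07·[0.7714·0.0000 + 0.2286·0.0000] = 0.0000
Node ud (S = 18.4): V_ud = 1/1.07·[0.7714·0.0000 + 0.2286·1.2800] = 0.2734
Node dd (S = 12.8): V_dd = 1/1.07·[0.7714·1.2800 + 0.2286·5.7600] = 2.1533
Node u (S = 23): V_u = 1/1.07·[0.7714·0.0000 + 0.2286·0.2734] = 0.0584
Node d (S = 16): V_d = 1/1.07·[0.7714·0.2734 + 0.2286·2.1533] = 0.6571
Node 0 (S = 20): V_0 = 1/1.07·[0.7714·0.0584 + 0.2286·0.6571] = 0.1825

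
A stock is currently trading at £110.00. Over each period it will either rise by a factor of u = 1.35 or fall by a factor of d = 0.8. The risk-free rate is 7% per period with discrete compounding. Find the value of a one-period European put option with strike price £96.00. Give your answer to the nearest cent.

£3.81

Risk-neutral probability p = (1 + 0.07 − 0.8)/(1.35 − 0.8) = 0.2700/0.5500 = 0.4909
Terminal stock prices: S_u = 148.5, S_d = 88
Terminal payoffs (K − S): max(-52.5, 0) = 0, max(8, 0) = 8
Node 0 (S = 110): V_0 = 1/1.07·[0.4909·0.0000 + 0.5091·8.0000] = 3.8063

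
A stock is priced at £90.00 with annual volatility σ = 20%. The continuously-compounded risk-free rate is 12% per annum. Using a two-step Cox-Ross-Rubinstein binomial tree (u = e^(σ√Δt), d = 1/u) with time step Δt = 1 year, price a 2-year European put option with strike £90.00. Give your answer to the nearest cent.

CRR parameters: u = e^(σ√Δt) = e^(0.2·√1) = 1.2214, d = 1/u = 0.8187
Per-period rate: rΔt = 0.12·1 = 0.12, so R = e^0.12 = 1.1275
Risk-neutral probability p = (e^0.12 − 0.8187)/(1.2214 − 0.8187) = 0.3088/0.4027 = 0.7668
Terminal stock prices: S_uu = 134.3, S_ud = 90, S_dd = 60.33
Terminal payoffs (K − S): max(-44.26, 0) = 0, max(0, 0) = 0, max(29.67, 0) = 29.67
Node u (S = 109.9): V_u = e^(−0.12)·[0.7668·0.0000 + 0.2332·0.0000] = 0.0000
Node d (S = 73.69): V_d = e^(−0.12)·[0.7668·0.0000 + 0.2332·29.6712] = 6.1371
Node 0 (S = 90): V_0 = e^(−0.12)·[0.7668·0.0000 + 0.2332·6.1371] = 1.2694

£1.27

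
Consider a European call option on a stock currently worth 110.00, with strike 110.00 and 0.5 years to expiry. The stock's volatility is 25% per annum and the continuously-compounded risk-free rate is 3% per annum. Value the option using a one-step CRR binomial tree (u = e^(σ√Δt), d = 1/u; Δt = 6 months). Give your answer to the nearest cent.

CRR parameters: u = e^(σ√Δt) = e^(0.25·√0.5) = 1.1934, d = 1/u = 0.8380
Per-period rate: rΔt = 0.03·0.5 = 0.015, so R = e^0.015 = 1.0151
Risk-neutral probability p = (e^0.015 − 0.8380)/(1.1934 − 0.8380) = 0.1771/0.3554 = 0.4984
Terminal stock prices: S_u = 131.3, S_d = 92.18
Terminal payoffs (S − K): max(21.27, 0) = 21.27, max(-17.82, 0) = 0
Node 0 (S = 110): V_0 = e^(−0.015)·[0.4984·21.2701 + 0.5016·0.0000] = 10.4441

10.44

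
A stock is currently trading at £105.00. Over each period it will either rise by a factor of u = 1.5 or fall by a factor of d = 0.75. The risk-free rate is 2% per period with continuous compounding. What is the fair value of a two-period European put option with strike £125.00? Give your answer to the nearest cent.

Risk-neutral probability p = (e^0.02 − 0.75)/(1.5 − 0.75) = 0.2702/0.7500 = 0.3603
Terminal stock prices: S_uu = 236.2, S_ud = 118.1, S_dd = 59.06
Terminal payoffs (K − S): max(-111.2, 0) = 0, max(6.875, 0) = 6.875, max(65.94, 0) = 65.94
Node u (S = 157.5): V_u = e^(−0.02)·[0.3603·0.0000 + 0.6397·6.8750] = 4.3111
Node d (S = 78.75): V_d = e^(−0.02)·[0.3603·6.8750 + 0.6397·65.9375] = 43.7748
Node 0 (S = 105): V_0 = e^(−0.02)·[0.3603·4.3111 + 0.6397·43.7748] = 28.9720

£28.97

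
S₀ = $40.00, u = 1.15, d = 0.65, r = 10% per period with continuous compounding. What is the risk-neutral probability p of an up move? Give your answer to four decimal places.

p = 0.9103

Risk-neutral probability p = (e^0.1 − 0.65)/(1.15 − 0.65) = 0.4552/0.5000 = 0.9103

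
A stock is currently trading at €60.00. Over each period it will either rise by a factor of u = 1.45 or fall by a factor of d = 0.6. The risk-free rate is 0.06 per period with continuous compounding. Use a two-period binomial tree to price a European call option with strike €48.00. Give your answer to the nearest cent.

Risk-neutral probability p = (e^0.06 − 0.6)/(1.45 − 0.6) = 0.4618/0.8500 = 0.5433
Terminal stock prices: S_uu = 126.2, S_ud = 52.2, S_dd = 21.6
Terminal payoffs (S − K): max(78.15, 0) = 78.15, max(4.2, 0) = 4.2, max(-26.4, 0) = 0
Node u (S = 87): V_u = e^(−0.06)·[0.5433·78.1500 + 0.4567·4.2000] = 41.7953
Node d (S = 36): V_d = e^(−0.06)·[0.5433·4.2000 + 0.4567·0.0000] = 2.1491
Node 0 (S = 60): V_0 = e^(−0.06)·[0.5433·41.7953 + 0.4567·2.1491] = 22.3107

€22.31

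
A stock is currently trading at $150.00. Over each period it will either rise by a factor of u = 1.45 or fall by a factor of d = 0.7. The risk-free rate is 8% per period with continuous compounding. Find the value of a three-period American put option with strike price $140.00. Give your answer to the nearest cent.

Risk-neutral probability p = (e^0.08 − 0.7)/(1.45 − 0.7) = 0.3833/0.7500 = 0.5110
Terminal stock prices: S_uuu = 457.3, S_uud = 220.8, S_udd = 106.6, S_ddd = 51.45
Terminal payoffs (K − S): max(-317.3, 0) = 0, max(-80.76, 0) = 0, max(33.43, 0) = 33.43, max(88.55, 0) = 88.55
Node uu (S = 315.4): continuation = e^(−0.08)·[0.5110·0.0000 + 0.4890·0.0000] = 0.0000; exercise value = 0.0000 ≤ continuation, so V_uu = 0.0000
Node ud (S = 152.2): continuation = e^(−0.08)·[0.5110·0.0000 + 0.4890·33.4250] = 15.0867; exercise value = 0.0000 ≤ continuation, so V_ud = 15.0867
Node dd (S = 73.5): continuation = e^(−0.08)·[0.5110·33.4250 + 0.4890·88.5500] = 55.7363; exercise value = 66.5000 > continuation, so V_dd = 66.5000 (exercise)
Node u (S = 217.5): continuation = e^(−0.08)·[0.5110·0.0000 + 0.4890·15.0867] = 6.8095; exercise value = 0.0000 ≤ continuation, so V_u = 6.8095
Node d (S = 105): continuation = e^(−0.08)·[0.5110·15.0867 + 0.4890·66.5000] = 37.1326; exercise value = 35.0000 ≤ continuation, so V_d = 37.1326
Node 0 (S = 150): continuation = e^(−0.08)·[0.5110·6.8095 + 0.4890·37.1326] = 19.9725; exercise value = 0.0000 ≤ continuation, so V_0 = 19.9725

$19.97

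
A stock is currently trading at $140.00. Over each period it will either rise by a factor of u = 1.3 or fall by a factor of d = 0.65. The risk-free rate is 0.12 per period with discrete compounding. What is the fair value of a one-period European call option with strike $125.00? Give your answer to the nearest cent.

$36.80

Risk-neutral probability p = (1 + 0.12 − 0.65)/(1.3 − 0.65) = 0.4700/0.6500 = 0.7231
Terminal stock prices: S_u = 182, S_d = 91
Terminal payoffs (S − K): max(57, 0) = 57, max(-34, 0) = 0
Node 0 (S = 140): V_0 = 1/1.12·[0.7231·57.0000 + 0.2769·0.0000] = 36.7995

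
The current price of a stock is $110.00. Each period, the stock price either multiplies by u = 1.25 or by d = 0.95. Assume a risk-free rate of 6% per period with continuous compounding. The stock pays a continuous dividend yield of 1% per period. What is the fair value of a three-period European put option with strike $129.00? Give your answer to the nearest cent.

$10.24

Per-period risk-free factor R = e^0.06 = 1.0618; dividend-adjusted growth = e^(0.06−0.01) = 1.0513.
Risk-neutral probability p = (1.0513 − 0.95)/(1.25 − 0.95) = 0.1013/0.3000 = 0.3376
Terminal stock prices: S_uuu = 214.8, S_uud = 163.3, S_udd = 124.1, S_ddd = 94.31
Terminal payoffs (K − S): max(-85.84, 0) = 0, max(-34.28, 0) = 0, max(4.906, 0) = 4.906, max(34.69, 0) = 34.69
Node uu (S = 171.9): V_uu = e^(−0.06)·[0.3376·0.0000 + 0.6624·0.0000] = 0.0000
Node ud (S = 130.6): V_ud = e^(−0.06)·[0.3376·0.0000 + 0.6624·4.9062] = 3.0608
Node dd (S = 99.27): V_dd = e^(−0.06)·[0.3376·4.9062 + 0.6624·34.6888] = 23.2004
Node u (S = 137.5): V_u = e^(−0.06)·[0.3376·0.0000 + 0.6624·3.0608] = 1.9095
Node d (S = 104.5): V_d = e^(−0.06)·[0.3376·3.0608 + 0.6624·23.2004] = 15.4467
Node 0 (S = 110): V_0 = e^(−0.06)·[0.3376·1.9095 + 0.6624·15.4467] = 10.2435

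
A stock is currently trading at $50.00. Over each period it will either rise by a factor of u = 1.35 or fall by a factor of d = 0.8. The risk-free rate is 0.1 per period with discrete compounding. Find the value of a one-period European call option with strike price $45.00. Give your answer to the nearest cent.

$11.16

Risk-neutral probability p = (1 + 0.1 − 0.8)/(1.35 − 0.8) = 0.3000/0.5500 = 0.5455
Terminal stock prices: S_u = 67.5, S_d = 40
Terminal payoffs (S − K): max(22.5, 0) = 22.5, max(-5, 0) = 0
Node 0 (S = 50): V_0 = 1/1.1·[0.5455·22.5000 + 0.4545·0.0000] = 11.1570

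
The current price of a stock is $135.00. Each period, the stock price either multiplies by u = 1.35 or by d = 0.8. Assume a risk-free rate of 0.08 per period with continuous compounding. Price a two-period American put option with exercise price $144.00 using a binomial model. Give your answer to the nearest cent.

$16.12

Risk-neutral probability p = (e^0.08 − 0.8)/(1.35 − 0.8) = 0.2833/0.5500 = 0.5151
Terminal stock prices: S_uu = 246, S_ud = 145.8, S_dd = 86.4
Terminal payoffs (K − S): max(-102, 0) = 0, max(-1.8, 0) = 0, max(57.6, 0) = 57.6
Node u (S = 182.2): continuation = e^(−0.08)·[0.5151·0.0000 + 0.4849·0.0000] = 0.0000; exercise value = 0.0000 ≤ continuation, so V_u = 0.0000
Node d (S = 108): continuation = e^(−0.08)·[0.5151·0.0000 + 0.4849·57.6000] = 25.7846; exercise value = 36.0000 > continuation, so V_d = 36.0000 (exercise)
Node 0 (S = 135): continuation = e^(−0.08)·[0.5151·0.0000 + 0.4849·36.0000] = 16.1154; exercise value = 9.0000 ≤ continuation, so V_0 = 16.1154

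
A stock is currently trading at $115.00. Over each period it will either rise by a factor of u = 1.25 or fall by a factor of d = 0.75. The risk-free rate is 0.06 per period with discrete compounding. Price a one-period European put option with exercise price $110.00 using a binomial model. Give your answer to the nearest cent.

$8.51

Risk-neutral probability p = (1 + 0.06 − 0.75)/(1.25 − 0.75) = 0.3100/0.5000 = 0.6200
Terminal stock prices: S_u = 143.8, S_d = 86.25
Terminal payoffs (K − S): max(-33.75, 0) = 0, max(23.75, 0) = 23.75
Node 0 (S = 115): V_0 = 1/1.06·[0.6200·0.0000 + 0.3800·23.7500] = 8.5142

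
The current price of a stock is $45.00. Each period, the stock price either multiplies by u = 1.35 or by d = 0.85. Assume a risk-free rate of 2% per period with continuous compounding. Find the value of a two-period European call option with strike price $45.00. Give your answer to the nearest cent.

$6.98

Risk-neutral probability p = (e^0.02 − 0.85)/(1.35 − 0.85) = 0.1702/0.5000 = 0.3404
Terminal stock prices: S_uu = 82.01, S_ud = 51.64, S_dd = 32.51
Terminal payoffs (S − K): max(37.01, 0) = 37.01, max(6.638, 0) = 6.638, max(-12.49, 0) = 0
Node u (S = 60.75): V_u = e^(−0.02)·[0.3404·37.0125 + 0.6596·6.6375] = 16.6411
Node d (S = 38.25): V_d = e^(−0.02)·[0.3404·6.6375 + 0.6596·0.0000] = 2.2147
Node 0 (S = 45): V_0 = e^(−0.02)·[0.3404·16.6411 + 0.6596·2.2147] = 6.9844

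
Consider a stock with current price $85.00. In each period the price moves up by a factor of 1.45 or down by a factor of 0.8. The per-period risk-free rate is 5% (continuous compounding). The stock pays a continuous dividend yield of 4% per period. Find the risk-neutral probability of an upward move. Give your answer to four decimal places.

p = 0.3232

Per-period risk-free factor R = e^0.05 = 1.0513; dividend-adjusted growth = e^(0.05−0.04) = 1.0101.
Risk-neutral probability p = (1.0101 − 0.8)/(1.45 − 0.8) = 0.2101/0.6500 = 0.3232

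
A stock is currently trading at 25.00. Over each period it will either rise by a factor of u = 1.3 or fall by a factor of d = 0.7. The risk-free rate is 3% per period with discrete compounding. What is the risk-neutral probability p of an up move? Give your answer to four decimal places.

Risk-neutral probability p = (1 + 0.03 − 0.7)/(1.3 − 0.7) = 0.3300/0.6000 = 0.5500

p = 0.5500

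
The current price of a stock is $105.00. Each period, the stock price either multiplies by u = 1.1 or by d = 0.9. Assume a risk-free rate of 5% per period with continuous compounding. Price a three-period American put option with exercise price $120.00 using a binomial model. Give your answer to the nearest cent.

$15.00

Risk-neutral probability p = (e^0.05 − 0.9)/(1.1 − 0.9) = 0.1513/0.2000 = 0.7564
Terminal stock prices: S_uuu = 139.8, S_uud = 114.3, S_udd = 93.56, S_ddd = 76.55
Terminal payoffs (K − S): max(-19.76, 0) = 0, max(5.655, 0) = 5.655, max(26.44, 0) = 26.44, max(43.45, 0) = 43.45
Node uu (S = 127.1): continuation = e^(−0.05)·[0.7564·0.0000 + 0.2436·5.6550] = 1.3106; exercise value = 0.0000 ≤ continuation, so V_uu = 1.3106
Node ud (S = 104): continuation = e^(−0.05)·[0.7564·5.6550 + 0.2436·26.4450] = 10.1975; exercise value = 16.0500 > continuation, so V_ud = 16.0500 (exercise)
Node dd (S = 85.05): continuation = e^(−0.05)·[0.7564·26.4450 + 0.2436·43.4550] = 29.0975; exercise value = 34.9500 > continuation, so V_dd = 34.9500 (exercise)
Node u (S = 115.5): continuation = e^(−0.05)·[0.7564·1.3106 + 0.2436·16.0500] = 4.6627; exercise value = 4.5000 ≤ continuation, so V_u = 4.6627
Node d (S = 94.5): continuation = e^(−0.05)·[0.7564·16.0500 + 0.2436·34.9500] = 19.6475; exercise value = 25.5000 > continuation, so V_d = 25.5000 (exercise)
Node 0 (S = 105): continuation = e^(−0.05)·[0.7564·4.6627 + 0.2436·25.5000] = 9.2646; exercise value = 15.0000 > continuation, so V_0 = 15.0000 (exercise)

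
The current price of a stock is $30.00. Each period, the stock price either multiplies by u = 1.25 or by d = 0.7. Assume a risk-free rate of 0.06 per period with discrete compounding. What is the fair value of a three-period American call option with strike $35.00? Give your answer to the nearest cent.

Risk-neutral probability p = (1 + 0.06 − 0.7)/(1.25 − 0.7) = 0.3600/0.5500 = 0.6545
Terminal stock prices: S_uuu = 58.59, S_uud = 32.81, S_udd = 18.37, S_ddd = 10.29
Terminal payoffs (S − K): max(23.59, 0) = 23.59, max(-2.188, 0) = 0, max(-16.63, 0) = 0, max(-24.71, 0) = 0
Node uu (S = 46.88): continuation = 1/1.06·[0.6545·23.5938 + 0.3455·0.0000] = 14.5690; exercise value = 11.8750 ≤ continuation, so V_uu = 14.5690
Node ud (S = 26.25): continuation = 1/1.06·[0.6545·0.0000 + 0.3455·0.0000] = 0.0000; exercise value = 0.0000 ≤ continuation, so V_ud = 0.0000
Node dd (S = 14.7): continuation = 1/1.06·[0.6545·0.0000 + 0.3455·0.0000] = 0.0000; exercise value = 0.0000 ≤ continuation, so V_dd = 0.0000
Node u (S = 37.5): continuation = 1/1.06·[0.6545·14.5690 + 0.3455·0.0000] = 8.9963; exercise value = 2.5000 ≤ continuation, so V_u = 8.9963
Node d (S = 21): continuation = 1/1.06·[0.6545·0.0000 + 0.3455·0.0000] = 0.0000; exercise value = 0.0000 ≤ continuation, so V_d = 0.0000
Node 0 (S = 30): continuation = 1/1.06·[0.6545·8.9963 + 0.3455·0.0000] = 5.5552; exercise value = 0.0000 ≤ continuation, so V_0 = 5.5552

$5.56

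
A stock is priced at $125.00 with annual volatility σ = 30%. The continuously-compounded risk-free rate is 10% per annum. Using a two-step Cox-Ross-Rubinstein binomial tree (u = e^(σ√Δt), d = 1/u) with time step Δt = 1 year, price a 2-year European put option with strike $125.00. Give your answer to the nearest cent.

$7.45

CRR parameters: u = e^(σ√Δt) = e^(0.3·√1) = 1.3499, d = 1/u = 0.7408
Per-period rate: rΔt = 0.1·1 = 0.1, so R = e^0.1 = 1.1052
Risk-neutral probability p = (e^0.1 − 0.7408)/(1.3499 − 0.7408) = 0.3644/0.6090 = 0.5982
Terminal stock prices: S_uu = 227.8, S_ud = 125, S_dd = 68.6
Terminal payoffs (K − S): max(-102.8, 0) = 0, max(0, 0) = 0, max(56.4, 0) = 56.4
Node u (S = 168.7): V_u = e^(−0.1)·[0.5982·0.0000 + 0.4018·0.0000] = 0.0000
Node d (S = 92.6): V_d = e^(−0.1)·[0.5982·0.0000 + 0.4018·56.3985] = 20.5024
Node 0 (S = 125): V_0 = e^(−0.1)·[0.5982·0.0000 + 0.4018·20.5024] = 7.4532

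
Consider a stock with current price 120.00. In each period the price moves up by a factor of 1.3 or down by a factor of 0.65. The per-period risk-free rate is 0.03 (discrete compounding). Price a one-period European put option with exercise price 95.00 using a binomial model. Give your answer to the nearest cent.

Risk-neutral probability p = (1 + 0.03 − 0.65)/(1.3 − 0.65) = 0.3800/0.6500 = 0.5846
Terminal stock prices: S_u = 156, S_d = 78
Terminal payoffs (K − S): max(-61, 0) = 0, max(17, 0) = 17
Node 0 (S = 120): V_0 = 1/1.03·[0.5846·0.0000 + 0.4154·17.0000] = 6.8559

6.86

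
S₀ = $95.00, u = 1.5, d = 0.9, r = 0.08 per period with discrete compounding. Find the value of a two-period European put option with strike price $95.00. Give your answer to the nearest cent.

$7.58

Risk-neutral probability p = (1 + 0.08 − 0.9)/(1.5 − 0.9) = 0.1800/0.6000 = 0.3000
Terminal stock prices: S_uu = 213.8, S_ud = 128.2, S_dd = 76.95
Terminal payoffs (K − S): max(-118.8, 0) = 0, max(-33.25, 0) = 0, max(18.05, 0) = 18.05
Node u (S = 142.5): V_u = 1/1.08·[0.3000·0.0000 + 0.7000·0.0000] = 0.0000
Node d (S = 85.5): V_d = 1/1.08·[0.3000·0.0000 + 0.7000·18.0500] = 11.6991
Node 0 (S = 95): V_0 = 1/1.08·[0.3000·0.0000 + 0.7000·11.6991] = 7.5827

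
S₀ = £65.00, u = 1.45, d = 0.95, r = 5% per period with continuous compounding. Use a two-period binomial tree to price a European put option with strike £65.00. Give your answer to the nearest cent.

Risk-neutral probability p = (e^0.05 − 0.95)/(1.45 − 0.95) = 0.1013/0.5000 = 0.2025
Terminal stock prices: S_uu = 136.7, S_ud = 89.54, S_dd = 58.66
Terminal payoffs (K − S): max(-71.66, 0) = 0, max(-24.54, 0) = 0, max(6.337, 0) = 6.337
Node u (S = 94.25): V_u = e^(−0.05)·[0.2025·0.0000 + 0.7975·0.0000] = 0.0000
Node d (S = 61.75): V_d = e^(−0.05)·[0.2025·0.0000 + 0.7975·6.3375] = 4.8074
Node 0 (S = 65): V_0 = e^(−0.05)·[0.2025·0.0000 + 0.7975·4.8074] = 3.6467

£3.65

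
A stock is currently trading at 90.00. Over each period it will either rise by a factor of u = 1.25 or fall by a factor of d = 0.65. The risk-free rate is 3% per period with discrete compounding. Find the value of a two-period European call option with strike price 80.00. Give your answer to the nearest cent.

Risk-neutral probability p = (1 + 0.03 − 0.65)/(1.25 − 0.65) = 0.3800/0.6000 = 0.6333
Terminal stock prices: S_uu = 140.6, S_ud = 73.12, S_dd = 38.03
Terminal payoffs (S − K): max(60.62, 0) = 60.62, max(-6.875, 0) = 0, max(-41.97, 0) = 0
Node u (S = 112.5): V_u = 1/1.03·[0.6333·60.6250 + 0.3667·0.0000] = 37.2775
Node d (S = 58.5): V_d = 1/1.03·[0.6333·0.0000 + 0.3667·0.0000] = 0.0000
Node 0 (S = 90): V_0 = 1/1.03·[0.6333·37.2775 + 0.3667·0.0000] = 22.9214

22.92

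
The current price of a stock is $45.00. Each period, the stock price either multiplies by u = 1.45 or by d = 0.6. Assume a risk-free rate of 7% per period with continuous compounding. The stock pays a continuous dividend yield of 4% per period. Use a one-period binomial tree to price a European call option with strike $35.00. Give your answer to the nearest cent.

Per-period risk-free factor R = e^0.07 = 1.0725; dividend-adjusted growth = e^(0.07−0.04) = 1.0305.
Risk-neutral probability p = (1.0305 − 0.6)/(1.45 − 0.6) = 0.4305/0.8500 = 0.5064
Terminal stock prices: S_u = 65.25, S_d = 27
Terminal payoffs (S − K): max(30.25, 0) = 30.25, max(-8, 0) = 0
Node 0 (S = 45): V_0 = e^(−0.07)·[0.5064·30.2500 + 0.4936·0.0000] = 14.2835

$14.28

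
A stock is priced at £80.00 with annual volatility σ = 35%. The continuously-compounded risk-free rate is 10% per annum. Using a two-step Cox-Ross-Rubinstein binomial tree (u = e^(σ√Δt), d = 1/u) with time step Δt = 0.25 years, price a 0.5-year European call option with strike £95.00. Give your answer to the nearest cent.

CRR parameters: u = e^(σ√Δt) = e^(0.35·√0.25) = 1.1912, d = 1/u = 0.8395
Per-period rate: rΔt = 0.1·0.25 = 0.025, so R = e^0.025 = 1.0253
Risk-neutral probability p = (e^0.025 − 0.8395)/(1.1912 − 0.8395) = 0.1859/0.3518 = 0.5283
Terminal stock prices: S_uu = 113.5, S_ud = 80, S_dd = 56.38
Terminal payoffs (S − K): max(18.53, 0) = 18.53, max(-15, 0) = 0, max(-38.62, 0) = 0
Node u (S = 95.3): V_u = e^(−0.025)·[0.5283·18.5254 + 0.4717·0.0000] = 9.5457
Node d (S = 67.16): V_d = e^(−0.025)·[0.5283·0.0000 + 0.4717·0.0000] = 0.0000
Node 0 (S = 80): V_0 = e^(−0.025)·[0.5283·9.5457 + 0.4717·0.0000] = 4.9187

£4.92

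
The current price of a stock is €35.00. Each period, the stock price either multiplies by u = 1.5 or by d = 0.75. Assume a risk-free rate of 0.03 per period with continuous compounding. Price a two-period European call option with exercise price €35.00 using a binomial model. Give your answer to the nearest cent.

Risk-neutral probability p = (e^0.03 − 0.75)/(1.5 − 0.75) = 0.2805/0.7500 = 0.3739
Terminal stock prices: S_uu = 78.75, S_ud = 39.38, S_dd = 19.69
Terminal payoffs (S − K): max(43.75, 0) = 43.75, max(4.375, 0) = 4.375, max(-15.31, 0) = 0
Node u (S = 52.5): V_u = e^(−0.03)·[0.3739·43.7500 + 0.6261·4.3750] = 18.5344
Node d (S = 26.25): V_d = e^(−0.03)·[0.3739·4.3750 + 0.6261·0.0000] = 1.5876
Node 0 (S = 35): V_0 = e^(−0.03)·[0.3739·18.5344 + 0.6261·1.5876] = 7.6905

€7.69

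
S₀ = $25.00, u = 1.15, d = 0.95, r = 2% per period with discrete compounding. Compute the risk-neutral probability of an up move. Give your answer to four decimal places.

Risk-neutral probability p = (1 + 0.02 − 0.95)/(1.15 − 0.95) = 0.0700/0.2000 = 0.3500

p = 0.3500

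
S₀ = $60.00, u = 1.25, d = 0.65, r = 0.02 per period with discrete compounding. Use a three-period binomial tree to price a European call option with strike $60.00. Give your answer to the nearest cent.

$13.02

Risk-neutral probability p = (1 + 0.02 − 0.65)/(1.25 − 0.65) = 0.3700/0.6000 = 0.6167
Terminal stock prices: S_uuu = 117.2, S_uud = 60.94, S_udd = 31.69, S_ddd = 16.48
Terminal payoffs (S − K): max(57.19, 0) = 57.19, max(0.9375, 0) = 0.9375, max(-28.31, 0) = 0, max(-43.52, 0) = 0
Node uu (S = 93.75): V_uu = 1/1.02·[0.6167·57.1875 + 0.3833·0.9375] = 34.9265
Node ud (S = 48.75): V_ud = 1/1.02·[0.6167·0.9375 + 0.3833·0.0000] = 0.5668
Node dd (S = 25.35): V_dd = 1/1.02·[0.6167·0.0000 + 0.3833·0.0000] = 0.0000
Node u (S = 75): V_u = 1/1.02·[0.6167·34.9265 + 0.3833·0.5668] = 21.3287
Node d (S = 39): V_d = 1/1.02·[0.6167·0.5668 + 0.3833·0.0000] = 0.3427
Node 0 (S = 60): V_0 = 1/1.02·[0.6167·21.3287 + 0.3833·0.3427] = 13.0236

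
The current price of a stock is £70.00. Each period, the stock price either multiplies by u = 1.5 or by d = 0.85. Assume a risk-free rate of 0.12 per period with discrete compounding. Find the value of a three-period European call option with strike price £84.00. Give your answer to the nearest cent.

Risk-neutral probability p = (1 + 0.12 − 0.85)/(1.5 − 0.85) = 0.2700/0.6500 = 0.4154
Terminal stock prices: S_uuu = 236.2, S_uud = 133.9, S_udd = 75.86, S_ddd = 42.99
Terminal payoffs (S − K): max(152.2, 0) = 152.2, max(49.88, 0) = 49.88, max(-8.138, 0) = 0, max(-41.01, 0) = 0
Node uu (S = 157.5): V_uu = 1/1.12·[0.4154·152.2500 + 0.5846·49.8750] = 82.5000
Node ud (S = 89.25): V_ud = 1/1.12·[0.4154·49.8750 + 0.5846·0.0000] = 18.4976
Node dd (S = 50.57): V_dd = 1/1.12·[0.4154·0.0000 + 0.5846·0.0000] = 0.0000
Node u (S = 105): V_u = 1/1.12·[0.4154·82.5000 + 0.5846·18.4976] = 40.2529
Node d (S = 59.5): V_d = 1/1.12·[0.4154·18.4976 + 0.5846·0.0000] = 6.8604
Node 0 (S = 70): V_0 = 1/1.12·[0.4154·40.2529 + 0.5846·6.8604] = 18.5099

£18.51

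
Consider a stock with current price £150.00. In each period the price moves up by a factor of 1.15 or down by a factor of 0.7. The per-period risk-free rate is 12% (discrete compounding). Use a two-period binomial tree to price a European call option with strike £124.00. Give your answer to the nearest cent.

£51.65

Risk-neutral probability p = (1 + 0.12 − 0.7)/(1.15 − 0.7) = 0.4200/0.4500 = 0.9333
Terminal stock prices: S_uu = 198.4, S_ud = 120.7, S_dd = 73.5
Terminal payoffs (S − K): max(74.37, 0) = 74.37, max(-3.25, 0) = 0, max(-50.5, 0) = 0
Node u (S = 172.5): V_u = 1/1.12·[0.9333·74.3750 + 0.0667·0.0000] = 61.9792
Node d (S = 105): V_d = 1/1.12·[0.9333·0.0000 + 0.0667·0.0000] = 0.0000
Node 0 (S = 150): V_0 = 1/1.12·[0.9333·61.9792 + 0.0667·0.0000] = 51.6493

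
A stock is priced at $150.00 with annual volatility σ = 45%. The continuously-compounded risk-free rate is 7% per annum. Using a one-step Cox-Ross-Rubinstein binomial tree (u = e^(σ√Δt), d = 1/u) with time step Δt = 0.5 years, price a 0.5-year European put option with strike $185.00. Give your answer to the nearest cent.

CRR parameters: u = e^(σ√Δt) = e^(0.45·√0.5) = 1.3746, d = 1/u = 0.7275
Per-period rate: rΔt = 0.07·0.5 = 0.035, so R = e^0.035 = 1.0356
Risk-neutral probability p = (e^0.035 − 0.7275)/(1.3746 − 0.7275) = 0.3082/0.6472 = 0.4762
Terminal stock prices: S_u = 206.2, S_d = 109.1
Terminal payoffs (K − S): max(-21.2, 0) = 0, max(75.88, 0) = 75.88
Node 0 (S = 150): V_0 = e^(−0.035)·[0.4762·0.0000 + 0.5238·75.8812] = 38.3830

$38.38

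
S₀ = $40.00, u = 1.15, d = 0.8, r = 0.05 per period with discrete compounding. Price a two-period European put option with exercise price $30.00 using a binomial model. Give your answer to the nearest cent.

Risk-neutral probability p = (1 + 0.05 − 0.8)/(1.15 − 0.8) = 0.2500/0.3500 = 0.7143
Terminal stock prices: S_uu = 52.9, S_ud = 36.8, S_dd = 25.6
Terminal payoffs (K − S): max(-22.9, 0) = 0, max(-6.8, 0) = 0, max(4.4, 0) = 4.4
Node u (S = 46): V_u = 1/1.05·[0.7143·0.0000 + 0.2857·0.0000] = 0.0000
Node d (S = 32): V_d = 1/1.05·[0.7143·0.0000 + 0.2857·4.4000] = 1.1973
Node 0 (S = 40): V_0 = 1/1.05·[0.7143·0.0000 + 0.2857·1.1973] = 0.3258

$0.33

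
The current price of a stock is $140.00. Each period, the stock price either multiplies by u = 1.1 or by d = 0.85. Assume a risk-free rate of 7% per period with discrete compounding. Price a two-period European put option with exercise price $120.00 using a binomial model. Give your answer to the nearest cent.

Risk-neutral probability p = (1 + 0.07 − 0.85)/(1.1 − 0.85) = 0.2200/0.2500 = 0.8800
Terminal stock prices: S_uu = 169.4, S_ud = 130.9, S_dd = 101.1
Terminal payoffs (K − S): max(-49.4, 0) = 0, max(-10.9, 0) = 0, max(18.85, 0) = 18.85
Node u (S = 154): V_u = 1/1.07·[0.8800·0.0000 + 0.1200·0.0000] = 0.0000
Node d (S = 119): V_d = 1/1.07·[0.8800·0.0000 + 0.1200·18.8500] = 2.1140
Node 0 (S = 140): V_0 = 1/1.07·[0.8800·0.0000 + 0.1200·2.1140] = 0.2371

$0.24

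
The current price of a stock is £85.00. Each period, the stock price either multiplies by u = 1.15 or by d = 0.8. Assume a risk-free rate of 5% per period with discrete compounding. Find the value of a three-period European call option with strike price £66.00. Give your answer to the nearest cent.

Risk-neutral probability p = (1 + 0.05 − 0.8)/(1.15 − 0.8) = 0.2500/0.3500 = 0.7143
Terminal stock prices: S_uuu = 129.3, S_uud = 89.93, S_udd = 62.56, S_ddd = 43.52
Terminal payoffs (S − K): max(63.27, 0) = 63.27, max(23.93, 0) = 23.93, max(-3.44, 0) = 0, max(-22.48, 0) = 0
Node uu (S = 112.4): V_uu = 1/1.05·[0.7143·63.2744 + 0.2857·23.9300] = 49.5554
Node ud (S = 78.2): V_ud = 1/1.05·[0.7143·23.9300 + 0.2857·0.0000] = 16.2789
Node dd (S = 54.4): V_dd = 1/1.05·[0.7143·0.0000 + 0.2857·0.0000] = 0.0000
Node u (S = 97.75): V_u = 1/1.05·[0.7143·49.5554 + 0.2857·16.2789] = 38.1408
Node d (S = 68): V_d = 1/1.05·[0.7143·16.2789 + 0.2857·0.0000] = 11.0741
Node 0 (S = 85): V_0 = 1/1.05·[0.7143·38.1408 + 0.2857·11.0741] = 28.9595

£28.96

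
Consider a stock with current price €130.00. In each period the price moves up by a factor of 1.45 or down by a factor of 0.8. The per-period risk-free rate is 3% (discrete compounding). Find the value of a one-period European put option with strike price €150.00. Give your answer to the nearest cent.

€28.86

Risk-neutral probability p = (1 + 0.03 − 0.8)/(1.45 − 0.8) = 0.2300/0.6500 = 0.3538
Terminal stock prices: S_u = 188.5, S_d = 104
Terminal payoffs (K − S): max(-38.5, 0) = 0, max(46, 0) = 46
Node 0 (S = 130): V_0 = 1/1.03·[0.3538·0.0000 + 0.6462·46.0000] = 28.8574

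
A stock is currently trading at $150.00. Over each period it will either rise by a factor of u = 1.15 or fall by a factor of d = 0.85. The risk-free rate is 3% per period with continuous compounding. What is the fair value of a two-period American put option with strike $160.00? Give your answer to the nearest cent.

$15.59

Risk-neutral probability p = (e^0.03 − 0.85)/(1.15 − 0.85) = 0.1805/0.3000 = 0.6015
Terminal stock prices: S_uu = 198.4, S_ud = 146.6, S_dd = 108.4
Terminal payoffs (K − S): max(-38.37, 0) = 0, max(13.38, 0) = 13.38, max(51.63, 0) = 51.63
Node u (S = 172.5): continuation = e^(−0.03)·[0.6015·0.0000 + 0.3985·13.3750] = 5.1722; exercise value = 0.0000 ≤ continuation, so V_u = 5.1722
Node d (S = 127.5): continuation = e^(−0.03)·[0.6015·13.3750 + 0.3985·51.6250] = 27.7713; exercise value = 32.5000 > continuation, so V_d = 32.5000 (exercise)
Node 0 (S = 150): continuation = e^(−0.03)·[0.6015·5.1722 + 0.3985·32.5000] = 15.5872; exercise value = 10.0000 ≤ continuation, so V_0 = 15.5872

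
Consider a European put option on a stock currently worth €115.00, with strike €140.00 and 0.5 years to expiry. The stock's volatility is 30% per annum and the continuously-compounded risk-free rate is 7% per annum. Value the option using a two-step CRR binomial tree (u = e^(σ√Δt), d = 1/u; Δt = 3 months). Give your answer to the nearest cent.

CRR parameters: u = e^(σ√Δt) = e^(0.3·√0.25) = 1.1618, d = 1/u = 0.8607
Per-period rate: rΔt = 0.07·0.25 = 0.0175, so R = e^0.0175 = 1.0177
Risk-neutral probability p = (e^0.0175 − 0.8607)/(1.1618 − 0.8607) = 0.1569/0.3011 = 0.5212
Terminal stock prices: S_uu = 155.2, S_ud = 115, S_dd = 85.19
Terminal payoffs (K − S): max(-15.23, 0) = 0, max(25, 0) = 25, max(54.81, 0) = 54.81
Node u (S = 133.6): V_u = e^(−0.0175)·[0.5212·0.0000 + 0.4788·25.0000] = 11.7624
Node d (S = 98.98): V_d = e^(−0.0175)·[0.5212·25.0000 + 0.4788·54.8059] = 38.5899
Node 0 (S = 115): V_0 = e^(−0.0175)·[0.5212·11.7624 + 0.4788·38.5899] = 24.1806

€24.18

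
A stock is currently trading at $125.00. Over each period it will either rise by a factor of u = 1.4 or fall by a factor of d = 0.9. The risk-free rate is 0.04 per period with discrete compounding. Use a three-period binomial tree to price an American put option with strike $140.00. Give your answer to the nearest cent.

Risk-neutral probability p = (1 + 0.04 − 0.9)/(1.4 − 0.9) = 0.1400/0.5000 = 0.2800
Terminal stock prices: S_uuu = 343, S_uud = 220.5, S_udd = 141.8, S_ddd = 91.13
Terminal payoffs (K − S): max(-203, 0) = 0, max(-80.5, 0) = 0, max(-1.75, 0) = 0, max(48.87, 0) = 48.87
Node uu (S = 245): continuation = 1/1.04·[0.2800·0.0000 + 0.7200·0.0000] = 0.0000; exercise value = 0.0000 ≤ continuation, so V_uu = 0.0000
Node ud (S = 157.5): continuation = 1/1.04·[0.2800·0.0000 + 0.7200·0.0000] = 0.0000; exercise value = 0.0000 ≤ continuation, so V_ud = 0.0000
Node dd (S = 101.2): continuation = 1/1.04·[0.2800·0.0000 + 0.7200·48.8750] = 33.8365; exercise value = 38.7500 > continuation, so V_dd = 38.7500 (exercise)
Node u (S = 175): continuation = 1/1.04·[0.2800·0.0000 + 0.7200·0.0000] = 0.0000; exercise value = 0.0000 ≤ continuation, so V_u = 0.0000
Node d (S = 112.5): continuation = 1/1.04·[0.2800·0.0000 + 0.7200·38.7500] = 26.8269; exercise value = 27.5000 > continuation, so V_d = 27.5000 (exercise)
Node 0 (S = 125): continuation = 1/1.04·[0.2800·0.0000 + 0.7200·27.5000] = 19.0385; exercise value = 15.0000 ≤ continuation, so V_0 = 19.0385

$19.04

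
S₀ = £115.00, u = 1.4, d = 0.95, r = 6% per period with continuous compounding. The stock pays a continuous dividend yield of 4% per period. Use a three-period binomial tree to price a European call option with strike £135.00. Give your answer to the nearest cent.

Per-period risk-free factor R = e^0.06 = 1.0618; dividend-adjusted growth = e^(0.06−0.04) = 1.0202.
Risk-neutral probability p = (1.0202 − 0.95)/(1.4 − 0.95) = 0.0702/0.4500 = 0.1560
Terminal stock prices: S_uuu = 315.6, S_uud = 214.1, S_udd = 145.3, S_ddd = 98.6
Terminal payoffs (S − K): max(180.6, 0) = 180.6, max(79.13, 0) = 79.13, max(10.3, 0) = 10.3, max(-36.4, 0) = 0
Node uu (S = 225.4): V_uu = e^(−0.06)·[0.1560·180.5600 + 0.8440·79.1300] = 89.4237
Node ud (S = 152.9): V_ud = e^(−0.06)·[0.1560·79.1300 + 0.8440·10.3025] = 19.8145
Node dd (S = 103.8): V_dd = e^(−0.06)·[0.1560·10.3025 + 0.8440·0.0000] = 1.5136
Node u (S = 161): V_u = e^(−0.06)·[0.1560·89.4237 + 0.8440·19.8145] = 28.8875
Node d (S = 109.2): V_d = e^(−0.06)·[0.1560·19.8145 + 0.8440·1.5136] = 4.1142
Node 0 (S = 115): V_0 = e^(−0.06)·[0.1560·28.8875 + 0.8440·4.1142] = 7.5143

£7.51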